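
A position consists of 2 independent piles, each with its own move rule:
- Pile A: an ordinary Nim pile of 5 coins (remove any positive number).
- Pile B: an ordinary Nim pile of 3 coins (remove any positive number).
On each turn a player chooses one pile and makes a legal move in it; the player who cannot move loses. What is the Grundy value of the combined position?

6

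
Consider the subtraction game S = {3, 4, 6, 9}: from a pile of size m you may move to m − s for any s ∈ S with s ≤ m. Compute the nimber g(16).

1

Compute g(0), g(1), … for moves {3, 4, 6, 9}:
k:     0  1  2  3  4  5  6  7  8  9 10 11 12 13 14 15 16
g(k):  0  0  0  1  1  1  2  2  2  3  3  3  0  0  0  1  1
So g(16) = 1.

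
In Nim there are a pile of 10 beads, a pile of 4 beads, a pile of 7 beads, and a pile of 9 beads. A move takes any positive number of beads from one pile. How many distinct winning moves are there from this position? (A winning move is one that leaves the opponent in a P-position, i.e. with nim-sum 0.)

Compute the nim-sum pairwise:
10 ⊕ 4 = 14
14 ⊕ 7 = 9
9 ⊕ 9 = 0
The nim-sum is already 0, so every move leaves a nonzero nim-sum — there are no winning moves.

0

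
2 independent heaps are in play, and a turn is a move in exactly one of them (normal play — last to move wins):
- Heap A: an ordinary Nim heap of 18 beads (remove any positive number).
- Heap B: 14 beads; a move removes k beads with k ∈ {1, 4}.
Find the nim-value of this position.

16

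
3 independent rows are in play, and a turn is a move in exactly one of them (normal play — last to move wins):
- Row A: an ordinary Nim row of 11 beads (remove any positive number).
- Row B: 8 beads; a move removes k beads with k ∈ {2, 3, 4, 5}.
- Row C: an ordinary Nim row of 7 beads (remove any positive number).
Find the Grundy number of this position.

12

Row A is a plain Nim row of size 11, so its Grundy value is 11.
For row B, compute g(0), g(1), … with moves {2, 3, 4, 5}:
k:     0  1  2  3  4  5  6  7  8
g(k):  0  0  1  1  2  2  3  0  0
So g(8) = 0.
Row C is a plain Nim row of size 7, so its Grundy value is 7.
By the Sprague-Grundy theorem, the Grundy value of a sum of independent games is the XOR of the component values.
Combined value = 11 XOR 0 XOR 7 = 12.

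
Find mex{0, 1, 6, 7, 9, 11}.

2

The values 0, 1 are all present; 2 is the first non-negative integer missing from the set.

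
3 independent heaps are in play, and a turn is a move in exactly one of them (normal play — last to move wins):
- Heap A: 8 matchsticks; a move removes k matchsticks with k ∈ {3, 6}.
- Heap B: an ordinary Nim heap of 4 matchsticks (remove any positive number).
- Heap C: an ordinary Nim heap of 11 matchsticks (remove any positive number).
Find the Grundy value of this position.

13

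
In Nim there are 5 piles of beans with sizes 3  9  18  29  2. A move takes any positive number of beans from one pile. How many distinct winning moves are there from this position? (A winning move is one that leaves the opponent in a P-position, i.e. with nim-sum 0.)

Write each in binary and XOR column by column:
  00011  (3)
  01001  (9)
  10010  (18)
  11101  (29)
  00010  (2)
  -----
  00111  (7)
The overall nim-sum is X = 7. A pile of size p has a winning move iff p XOR X < p (reduce it to p XOR X).
  3: 3 XOR 7 = 4 ≥ 3 — no move.
  9: 9 XOR 7 = 14 ≥ 9 — no move.
  18: 18 XOR 7 = 21 ≥ 18 — no move.
  29: 29 XOR 7 = 26 < 29 — winning move (to 26).
  2: 2 XOR 7 = 5 ≥ 2 — no move.
That gives 1 winning move.

1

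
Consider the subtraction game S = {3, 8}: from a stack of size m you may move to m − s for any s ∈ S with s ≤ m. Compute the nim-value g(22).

0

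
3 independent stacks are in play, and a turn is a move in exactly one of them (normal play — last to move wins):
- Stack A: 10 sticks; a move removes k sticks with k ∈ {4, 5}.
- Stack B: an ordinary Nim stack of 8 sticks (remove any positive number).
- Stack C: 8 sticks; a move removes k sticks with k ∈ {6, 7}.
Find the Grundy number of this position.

9

For stack A, compute g(0), g(1), … with moves {4, 5}:
g(0) = mex{} = 0
g(1) = mex{} = 0
g(2) = mex{} = 0
g(3) = mex{} = 0
g(4) = mex{0} = 1
g(5) = mex{0} = 1
g(6) = mex{0} = 1
g(7) = mex{0} = 1
g(8) = mex{0,1} = 2
g(9) = mex{1} = 0
g(10) = mex{1} = 0
So g(10) = 0.
Stack B is a plain Nim stack of size 8, so its Grundy value is 8.
Build the Grundy sequence for stack C with g(k) = mex{g(k−s) : s ∈ {6, 7}, s ≤ k}:
g(0) = mex{} = 0
g(1) = mex{} = 0
g(2) = mex{} = 0
g(3) = mex{} = 0
g(4) = mex{} = 0
g(5) = mex{} = 0
g(6) = mex{0} = 1
g(7) = mex{0} = 1
g(8) = mex{0} = 1
So g(8) = 1.
By the Sprague-Grundy theorem, the Grundy value of a sum of independent games is the XOR of the component values.
Combined value = 0 ⊕ 8 ⊕ 1 = 9.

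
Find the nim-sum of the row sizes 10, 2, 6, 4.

10

Compute the nim-sum pairwise:
10 ^ 2 = 8
8 ^ 6 = 14
14 ^ 4 = 10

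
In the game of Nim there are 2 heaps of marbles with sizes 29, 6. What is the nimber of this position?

27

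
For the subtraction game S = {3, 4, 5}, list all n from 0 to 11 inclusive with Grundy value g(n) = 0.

0, 1, 2, 8, 9, 10

Grundy values for subtraction set {3, 4, 5}:
k:     0  1  2  3  4  5  6  7  8  9 10 11
g(k):  0  0  0  1  1  1  2  2  0  0  0  1
The P-positions (g = 0) in 0..11 are 0, 1, 2, 8, 9, 10.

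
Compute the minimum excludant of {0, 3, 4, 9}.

0 is in the set but 1 is not, so the mex is 1.

1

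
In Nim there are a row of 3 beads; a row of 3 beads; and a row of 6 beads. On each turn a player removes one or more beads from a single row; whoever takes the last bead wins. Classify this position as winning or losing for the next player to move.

Winning position

Bitwise XOR of the heap sizes:
  011  (3)
  011  (3)
  110  (6)
  ---
  110  (6)
The nim-sum is 6 ≠ 0, so this is an N-position: the player to move can win.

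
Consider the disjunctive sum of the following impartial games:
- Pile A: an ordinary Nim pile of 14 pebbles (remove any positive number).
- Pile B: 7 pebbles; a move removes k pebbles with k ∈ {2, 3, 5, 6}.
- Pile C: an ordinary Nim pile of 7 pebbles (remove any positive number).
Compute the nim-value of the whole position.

Pile A is a plain Nim pile of size 14, so its Grundy value is 14.
Build the Grundy sequence for pile B with g(k) = mex{g(k−s) : s ∈ {2, 3, 5, 6}, s ≤ k}:
k:     0  1  2  3  4  5  6  7
g(k):  0  0  1  1  2  2  3  3
So g(7) = 3.
Pile C is a plain Nim pile of size 7, so its Grundy value is 7.
The value of a disjunctive sum is the nim-sum of the parts.
Combined value = 14 ⊕ 3 ⊕ 7 = 10.

10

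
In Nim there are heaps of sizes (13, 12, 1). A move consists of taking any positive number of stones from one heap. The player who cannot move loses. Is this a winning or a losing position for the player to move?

Bitwise XOR of the heap sizes:
  1101  (13)
  1100  (12)
  0001  (1)
  ----
  0000  (0)
The nim-sum is 0, so this is a P-position: the player to move is in a losing position under optimal play.

Losing position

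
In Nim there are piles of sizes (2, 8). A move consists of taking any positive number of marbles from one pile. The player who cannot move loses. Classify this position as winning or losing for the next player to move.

Write each in binary and XOR column by column:
  0010  (2)
  1000  (8)
  ----
  1010  (10)
The nim-sum is 10 ≠ 0, so this is an N-position: the player to move can win.

Winning position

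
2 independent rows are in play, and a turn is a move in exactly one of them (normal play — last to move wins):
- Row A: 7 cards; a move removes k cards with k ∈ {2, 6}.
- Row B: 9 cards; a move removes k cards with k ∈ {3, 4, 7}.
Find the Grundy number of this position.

2

Grundy values for row A (subtraction set {2, 6}):
k:     0  1  2  3  4  5  6  7
g(k):  0  0  1  1  0  0  1  1
So g(7) = 1.
Build the Grundy sequence for row B with g(k) = mex{g(k−s) : s ∈ {3, 4, 7}, s ≤ k}:
g(0) = mex{} = 0
g(1) = mex{} = 0
g(2) = mex{} = 0
g(3) = mex{0} = 1
g(4) = mex{0} = 1
g(5) = mex{0} = 1
g(6) = mex{0,1} = 2
g(7) = mex{0,1} = 2
g(8) = mex{0,1} = 2
g(9) = mex{0,1,2} = 3
So g(9) = 3.
The value of a disjunctive sum is the nim-sum of the parts.
Combined value = 1 XOR 3 = 2.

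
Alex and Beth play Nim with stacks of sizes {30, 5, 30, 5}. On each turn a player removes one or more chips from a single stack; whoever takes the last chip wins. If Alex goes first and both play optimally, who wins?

Beth wins

Bitwise XOR of the heap sizes:
  11110  (30)
  00101  (5)
  11110  (30)
  00101  (5)
  -----
  00000  (0)
The nim-sum is 0, so this is a P-position: the player to move is in a losing position under optimal play; Alex is about to move from it and so loses — Beth wins.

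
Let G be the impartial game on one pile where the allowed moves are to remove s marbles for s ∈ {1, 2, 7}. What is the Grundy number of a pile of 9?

Grundy values for subtraction set {1, 2, 7}:
k:     0  1  2  3  4  5  6  7  8  9
g(k):  0  1  2  0  1  2  0  1  2  0
So g(9) = 0.

0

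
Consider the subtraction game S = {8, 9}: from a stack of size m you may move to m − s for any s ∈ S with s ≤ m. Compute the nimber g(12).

Build the Grundy sequence with g(k) = mex{g(k−s) : s ∈ {8, 9}, s ≤ k}:
g(0) = mex{} = 0
g(1) = mex{} = 0
g(2) = mex{} = 0
g(3) = mex{} = 0
g(4) = mex{} = 0
g(5) = mex{} = 0
g(6) = mex{} = 0
g(7) = mex{} = 0
g(8) = mex{0} = 1
g(9) = mex{0} = 1
g(10) = mex{0} = 1
g(11) = mex{0} = 1
g(12) = mex{0} = 1
So g(12) = 1.

1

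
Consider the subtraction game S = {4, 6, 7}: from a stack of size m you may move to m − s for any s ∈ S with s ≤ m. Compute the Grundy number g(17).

Build the Grundy sequence with g(k) = mex{g(k−s) : s ∈ {4, 6, 7}, s ≤ k}:
k:     0  1  2  3  4  5  6  7  8  9 10 11 12 13 14 15 16 17
g(k):  0  0  0  0  1  1  1  1  2  2  2  0  0  0  0  1  1  1
So g(17) = 1.

1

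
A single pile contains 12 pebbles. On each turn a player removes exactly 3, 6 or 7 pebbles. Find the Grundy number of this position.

0

Build the Grundy sequence with g(k) = mex{g(k−s) : s ∈ {3, 6, 7}, s ≤ k}:
g(0) = mex{} = 0
g(1) = mex{} = 0
g(2) = mex{} = 0
g(3) = mex{0} = 1
g(4) = mex{0} = 1
g(5) = mex{0} = 1
g(6) = mex{0,1} = 2
g(7) = mex{0,1} = 2
g(8) = mex{0,1} = 2
g(9) = mex{0,1,2} = 3
g(10) = mex{1,2} = 0
g(11) = mex{1,2} = 0
g(12) = mex{1,2,3} = 0
So g(12) = 0.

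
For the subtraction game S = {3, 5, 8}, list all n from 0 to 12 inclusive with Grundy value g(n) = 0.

0, 1, 2, 11, 12

Compute g(0), g(1), … for moves {3, 5, 8}:
g(0) = mex{} = 0
g(1) = mex{} = 0
g(2) = mex{} = 0
g(3) = mex{0} = 1
g(4) = mex{0} = 1
g(5) = mex{0} = 1
g(6) = mex{0,1} = 2
g(7) = mex{0,1} = 2
g(8) = mex{0,1} = 2
g(9) = mex{0,1,2} = 3
g(10) = mex{0,1,2} = 3
g(11) = mex{1,2} = 0
g(12) = mex{1,2,3} = 0
The P-positions (g = 0) in 0..12 are 0, 1, 2, 11, 12.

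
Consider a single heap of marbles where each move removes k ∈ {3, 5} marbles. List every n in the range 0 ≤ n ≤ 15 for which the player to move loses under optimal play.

0, 1, 2, 8, 9, 10

Build the Grundy sequence with g(k) = mex{g(k−s) : s ∈ {3, 5}, s ≤ k}:
k:     0  1  2  3  4  5  6  7  8  9 10 11 12 13 14 15
g(k):  0  0  0  1  1  1  2  2  0  0  0  1  1  1  2  2
The P-positions (g = 0) in 0..15 are 0, 1, 2, 8, 9, 10.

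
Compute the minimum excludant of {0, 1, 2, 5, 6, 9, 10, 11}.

The values 0, 1, 2 are all present; 3 is the first non-negative integer missing from the set.

3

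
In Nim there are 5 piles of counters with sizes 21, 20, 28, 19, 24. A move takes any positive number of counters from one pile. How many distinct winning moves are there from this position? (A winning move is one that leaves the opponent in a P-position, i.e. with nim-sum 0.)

Nim-sum: 21 ^ 20 ^ 28 ^ 19 ^ 24 = 22.
The overall nim-sum is X = 22. A pile of size p has a winning move iff p XOR X < p (reduce it to p XOR X).
  21: 21 XOR 22 = 3 < 21 — winning move (to 3).
  20: 20 XOR 22 = 2 < 20 — winning move (to 2).
  28: 28 XOR 22 = 10 < 28 — winning move (to 10).
  19: 19 XOR 22 = 5 < 19 — winning move (to 5).
  24: 24 XOR 22 = 14 < 24 — winning move (to 14).
That gives 5 winning moves.

5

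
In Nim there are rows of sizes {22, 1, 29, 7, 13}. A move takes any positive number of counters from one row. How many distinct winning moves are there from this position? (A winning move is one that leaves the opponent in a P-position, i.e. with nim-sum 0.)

0

In binary:
  10110  (22)
  00001  (1)
  11101  (29)
  00111  (7)
  01101  (13)
  -----
  00000  (0)
The nim-sum is already 0, so every move leaves a nonzero nim-sum — there are no winning moves.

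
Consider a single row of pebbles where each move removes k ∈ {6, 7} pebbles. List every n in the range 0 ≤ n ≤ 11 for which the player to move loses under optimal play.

0, 1, 2, 3, 4, 5

Build the Grundy sequence with g(k) = mex{g(k−s) : s ∈ {6, 7}, s ≤ k}:
g(0) = mex{} = 0
g(1) = mex{} = 0
g(2) = mex{} = 0
g(3) = mex{} = 0
g(4) = mex{} = 0
g(5) = mex{} = 0
g(6) = mex{0} = 1
g(7) = mex{0} = 1
g(8) = mex{0} = 1
g(9) = mex{0} = 1
g(10) = mex{0} = 1
g(11) = mex{0} = 1
The P-positions (g = 0) in 0..11 are 0, 1, 2, 3, 4, 5.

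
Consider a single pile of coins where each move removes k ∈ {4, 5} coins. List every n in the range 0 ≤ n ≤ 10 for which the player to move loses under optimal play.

0, 1, 2, 3, 9, 10

Grundy values for subtraction set {4, 5}:
g(0) = mex{} = 0
g(1) = mex{} = 0
g(2) = mex{} = 0
g(3) = mex{} = 0
g(4) = mex{0} = 1
g(5) = mex{0} = 1
g(6) = mex{0} = 1
g(7) = mex{0} = 1
g(8) = mex{0,1} = 2
g(9) = mex{1} = 0
g(10) = mex{1} = 0
The P-positions (g = 0) in 0..10 are 0, 1, 2, 3, 9, 10.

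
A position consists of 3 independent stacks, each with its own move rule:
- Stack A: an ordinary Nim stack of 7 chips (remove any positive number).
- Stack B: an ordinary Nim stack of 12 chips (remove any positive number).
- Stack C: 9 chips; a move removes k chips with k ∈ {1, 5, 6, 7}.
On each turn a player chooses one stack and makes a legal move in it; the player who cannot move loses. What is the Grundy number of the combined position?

Stack A is a plain Nim stack of size 7, so its Grundy value is 7.
Stack B is a plain Nim stack of size 12, so its Grundy value is 12.
For stack C, compute g(0), g(1), … with moves {1, 5, 6, 7}:
k:     0  1  2  3  4  5  6  7  8  9
g(k):  0  1  0  1  0  1  2  3  2  3
So g(9) = 3.
The value of a disjunctive sum is the nim-sum of the parts.
Combined value = 7 ⊕ 12 ⊕ 3 = 8.

8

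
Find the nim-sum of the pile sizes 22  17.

7

Compute the nim-sum pairwise:
22 ⊕ 17 = 7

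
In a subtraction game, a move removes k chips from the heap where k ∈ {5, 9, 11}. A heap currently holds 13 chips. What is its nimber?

2

Grundy values for subtraction set {5, 9, 11}:
g(0) = mex{} = 0
g(1) = mex{} = 0
g(2) = mex{} = 0
g(3) = mex{} = 0
g(4) = mex{} = 0
g(5) = mex{0} = 1
g(6) = mex{0} = 1
g(7) = mex{0} = 1
g(8) = mex{0} = 1
g(9) = mex{0} = 1
g(10) = mex{0,1} = 2
g(11) = mex{0,1} = 2
g(12) = mex{0,1} = 2
g(13) = mex{0,1} = 2
So g(13) = 2.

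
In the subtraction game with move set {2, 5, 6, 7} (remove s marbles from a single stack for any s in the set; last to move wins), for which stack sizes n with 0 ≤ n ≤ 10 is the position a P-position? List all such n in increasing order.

0, 1, 4

Compute g(0), g(1), … for moves {2, 5, 6, 7}:
g(0) = mex{} = 0
g(1) = mex{} = 0
g(2) = mex{0} = 1
g(3) = mex{0} = 1
g(4) = mex{1} = 0
g(5) = mex{0,1} = 2
g(6) = mex{0} = 1
g(7) = mex{0,1,2} = 3
g(8) = mex{0,1} = 2
g(9) = mex{0,1,3} = 2
g(10) = mex{0,1,2} = 3
The P-positions (g = 0) in 0..10 are 0, 1, 4.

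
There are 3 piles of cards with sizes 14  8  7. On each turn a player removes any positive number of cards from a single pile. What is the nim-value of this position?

Bitwise XOR of the heap sizes:
  1110  (14)
  1000  (8)
  0111  (7)
  ----
  0001  (1)

1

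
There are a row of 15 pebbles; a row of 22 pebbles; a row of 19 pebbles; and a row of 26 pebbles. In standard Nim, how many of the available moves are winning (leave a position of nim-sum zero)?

3

Write each in binary and XOR column by column:
  01111  (15)
  10110  (22)
  10011  (19)
  11010  (26)
  -----
  10000  (16)
The overall nim-sum is X = 16. A row of size p has a winning move iff p XOR X < p (reduce it to p XOR X).
  15: 15 XOR 16 = 31 ≥ 15 — no move.
  22: 22 XOR 16 = 6 < 22 — winning move (to 6).
  19: 19 XOR 16 = 3 < 19 — winning move (to 3).
  26: 26 XOR 16 = 10 < 26 — winning move (to 10).
That gives 3 winning moves.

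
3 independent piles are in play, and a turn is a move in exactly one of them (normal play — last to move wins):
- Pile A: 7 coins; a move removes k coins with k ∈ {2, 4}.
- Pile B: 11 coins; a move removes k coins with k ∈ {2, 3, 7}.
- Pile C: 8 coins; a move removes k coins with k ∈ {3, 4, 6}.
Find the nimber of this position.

Grundy values for pile A (subtraction set {2, 4}):
g(0) = mex{} = 0
g(1) = mex{} = 0
g(2) = mex{0} = 1
g(3) = mex{0} = 1
g(4) = mex{0,1} = 2
g(5) = mex{0,1} = 2
g(6) = mex{1,2} = 0
g(7) = mex{1,2} = 0
So g(7) = 0.
Build the Grundy sequence for pile B with g(k) = mex{g(k−s) : s ∈ {2, 3, 7}, s ≤ k}:
k:     0  1  2  3  4  5  6  7  8  9 10 11
g(k):  0  0  1  1  2  0  0  1  1  2  0  0
So g(11) = 0.
Build the Grundy sequence for pile C with g(k) = mex{g(k−s) : s ∈ {3, 4, 6}, s ≤ k}:
g(0) = mex{} = 0
g(1) = mex{} = 0
g(2) = mex{} = 0
g(3) = mex{0} = 1
g(4) = mex{0} = 1
g(5) = mex{0} = 1
g(6) = mex{0,1} = 2
g(7) = mex{0,1} = 2
g(8) = mex{0,1} = 2
So g(8) = 2.
By the Sprague-Grundy theorem, the Grundy value of a sum of independent games is the XOR of the component values.
Combined value = 0 XOR 0 XOR 2 = 2.

2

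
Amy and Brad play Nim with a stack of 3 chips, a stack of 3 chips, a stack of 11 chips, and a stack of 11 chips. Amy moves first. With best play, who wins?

Bitwise XOR of the heap sizes:
  0011  (3)
  0011  (3)
  1011  (11)
  1011  (11)
  ----
  0000  (0)
The nim-sum is 0, so this is a P-position: the player to move is in a losing position under optimal play; Amy is about to move from it and so loses — Brad wins.

Brad wins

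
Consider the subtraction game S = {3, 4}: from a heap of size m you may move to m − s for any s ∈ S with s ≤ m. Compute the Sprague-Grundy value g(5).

Build the Grundy sequence with g(k) = mex{g(k−s) : s ∈ {3, 4}, s ≤ k}:
k:     0  1  2  3  4  5
g(k):  0  0  0  1  1  1
So g(5) = 1.

1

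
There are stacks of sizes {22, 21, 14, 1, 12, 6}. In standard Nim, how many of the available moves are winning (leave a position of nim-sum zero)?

5

Write each in binary and XOR column by column:
  10110  (22)
  10101  (21)
  01110  (14)
  00001  (1)
  01100  (12)
  00110  (6)
  -----
  00110  (6)
The overall nim-sum is X = 6. A stack of size p has a winning move iff p XOR X < p (reduce it to p XOR X).
  22: 22 XOR 6 = 16 < 22 — winning move (to 16).
  21: 21 XOR 6 = 19 < 21 — winning move (to 19).
  14: 14 XOR 6 = 8 < 14 — winning move (to 8).
  1: 1 XOR 6 = 7 ≥ 1 — no move.
  12: 12 XOR 6 = 10 < 12 — winning move (to 10).
  6: 6 XOR 6 = 0 < 6 — winning move (to 0).
That gives 5 winning moves.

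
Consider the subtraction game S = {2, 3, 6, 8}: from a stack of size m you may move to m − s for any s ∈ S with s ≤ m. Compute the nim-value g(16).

1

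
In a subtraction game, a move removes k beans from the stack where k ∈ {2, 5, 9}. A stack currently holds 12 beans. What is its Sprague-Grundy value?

Build the Grundy sequence with g(k) = mex{g(k−s) : s ∈ {2, 5, 9}, s ≤ k}:
k:     0  1  2  3  4  5  6  7  8  9 10 11 12
g(k):  0  0  1  1  0  2  1  0  0  1  1  0  2
So g(12) = 2.

2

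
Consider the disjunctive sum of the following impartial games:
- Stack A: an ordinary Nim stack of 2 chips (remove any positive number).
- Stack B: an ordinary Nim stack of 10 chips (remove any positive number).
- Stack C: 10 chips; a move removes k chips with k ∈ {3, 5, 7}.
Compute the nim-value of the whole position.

8

Stack A is a plain Nim stack of size 2, so its Grundy value is 2.
Stack B is a plain Nim stack of size 10, so its Grundy value is 10.
For stack C, compute g(0), g(1), … with moves {3, 5, 7}:
g(0) = mex{} = 0
g(1) = mex{} = 0
g(2) = mex{} = 0
g(3) = mex{0} = 1
g(4) = mex{0} = 1
g(5) = mex{0} = 1
g(6) = mex{0,1} = 2
g(7) = mex{0,1} = 2
g(8) = mex{0,1} = 2
g(9) = mex{0,1,2} = 3
g(10) = mex{1,2} = 0
So g(10) = 0.
The value of a disjunctive sum is the nim-sum of the parts.
Combined value = 2 XOR 10 XOR 0 = 8.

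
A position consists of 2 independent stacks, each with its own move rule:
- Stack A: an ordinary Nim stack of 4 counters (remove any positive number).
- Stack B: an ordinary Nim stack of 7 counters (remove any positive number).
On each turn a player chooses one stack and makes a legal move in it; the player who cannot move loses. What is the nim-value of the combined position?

3

Stack A is a plain Nim stack of size 4, so its Grundy value is 4.
Stack B is a plain Nim stack of size 7, so its Grundy value is 7.
The value of a disjunctive sum is the nim-sum of the parts.
Combined value = 4 ⊕ 7 = 3.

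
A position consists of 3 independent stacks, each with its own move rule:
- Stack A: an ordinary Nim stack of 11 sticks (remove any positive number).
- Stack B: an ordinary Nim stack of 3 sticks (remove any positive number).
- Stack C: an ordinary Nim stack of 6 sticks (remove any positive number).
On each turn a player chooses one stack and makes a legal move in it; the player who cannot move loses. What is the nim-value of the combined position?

Stack A is a plain Nim stack of size 11, so its Grundy value is 11.
Stack B is a plain Nim stack of size 3, so its Grundy value is 3.
Stack C is a plain Nim stack of size 6, so its Grundy value is 6.
The value of a disjunctive sum is the nim-sum of the parts.
Combined value = 11 ⊕ 3 ⊕ 6 = 14.

14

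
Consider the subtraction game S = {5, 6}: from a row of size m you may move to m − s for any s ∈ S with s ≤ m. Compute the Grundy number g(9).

1

Compute g(0), g(1), … for moves {5, 6}:
k:     0  1  2  3  4  5  6  7  8  9
g(k):  0  0  0  0  0  1  1  1  1  1
So g(9) = 1.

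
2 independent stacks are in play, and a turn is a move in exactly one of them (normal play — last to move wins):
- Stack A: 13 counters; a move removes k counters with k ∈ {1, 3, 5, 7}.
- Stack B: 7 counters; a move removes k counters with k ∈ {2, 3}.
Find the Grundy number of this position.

Grundy values for stack A (subtraction set {1, 3, 5, 7}):
k:     0  1  2  3  4  5  6  7  8  9 10 11 12 13
g(k):  0  1  0  1  0  1  0  1  0  1  0  1  0  1
So g(13) = 1.
Build the Grundy sequence for stack B with g(k) = mex{g(k−s) : s ∈ {2, 3}, s ≤ k}:
k:     0  1  2  3  4  5  6  7
g(k):  0  0  1  1  2  0  0  1
So g(7) = 1.
By the Sprague-Grundy theorem, the Grundy value of a sum of independent games is the XOR of the component values.
Combined value = 1 XOR 1 = 0.

0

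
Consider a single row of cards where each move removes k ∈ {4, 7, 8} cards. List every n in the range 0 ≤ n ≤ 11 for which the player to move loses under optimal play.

Compute g(0), g(1), … for moves {4, 7, 8}:
k:     0  1  2  3  4  5  6  7  8  9 10 11
g(k):  0  0  0  0  1  1  1  1  2  2  2  2
The P-positions (g = 0) in 0..11 are 0, 1, 2, 3.

0, 1, 2, 3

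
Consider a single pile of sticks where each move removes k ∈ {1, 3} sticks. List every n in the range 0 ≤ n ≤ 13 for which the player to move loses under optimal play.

0, 2, 4, 6, 8, 10, 12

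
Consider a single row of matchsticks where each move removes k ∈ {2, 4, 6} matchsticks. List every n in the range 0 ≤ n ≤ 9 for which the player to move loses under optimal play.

0, 1, 8, 9

Compute g(0), g(1), … for moves {2, 4, 6}:
g(0) = mex{} = 0
g(1) = mex{} = 0
g(2) = mex{0} = 1
g(3) = mex{0} = 1
g(4) = mex{0,1} = 2
g(5) = mex{0,1} = 2
g(6) = mex{0,1,2} = 3
g(7) = mex{0,1,2} = 3
g(8) = mex{1,2,3} = 0
g(9) = mex{1,2,3} = 0
The P-positions (g = 0) in 0..9 are 0, 1, 8, 9.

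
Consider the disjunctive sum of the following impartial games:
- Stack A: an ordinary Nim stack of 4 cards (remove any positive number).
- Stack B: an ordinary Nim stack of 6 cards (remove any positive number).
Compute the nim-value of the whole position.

Stack A is a plain Nim stack of size 4, so its Grundy value is 4.
Stack B is a plain Nim stack of size 6, so its Grundy value is 6.
The value of a disjunctive sum is the nim-sum of the parts.
Combined value = 4 XOR 6 = 2.

2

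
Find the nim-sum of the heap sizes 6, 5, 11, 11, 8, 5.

Bitwise XOR of the heap sizes:
  0110  (6)
  0101  (5)
  1011  (11)
  1011  (11)
  1000  (8)
  0101  (5)
  ----
  1110  (14)

14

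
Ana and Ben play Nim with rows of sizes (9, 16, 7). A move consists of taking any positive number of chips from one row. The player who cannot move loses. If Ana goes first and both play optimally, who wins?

Ana wins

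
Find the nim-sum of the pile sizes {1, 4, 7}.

2

Write each in binary and XOR column by column:
  001  (1)
  100  (4)
  111  (7)
  ---
  010  (2)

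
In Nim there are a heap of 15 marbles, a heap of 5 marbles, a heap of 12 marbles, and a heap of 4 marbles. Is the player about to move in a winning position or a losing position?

Winning position

Compute the nim-sum pairwise:
15 ⊕ 5 = 10
10 ⊕ 12 = 6
6 ⊕ 4 = 2
The nim-sum is 2 ≠ 0, so this is an N-position: the player to move can win.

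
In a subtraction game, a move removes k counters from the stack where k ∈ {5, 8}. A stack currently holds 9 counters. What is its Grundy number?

Compute g(0), g(1), … for moves {5, 8}:
g(0) = mex{} = 0
g(1) = mex{} = 0
g(2) = mex{} = 0
g(3) = mex{} = 0
g(4) = mex{} = 0
g(5) = mex{0} = 1
g(6) = mex{0} = 1
g(7) = mex{0} = 1
g(8) = mex{0} = 1
g(9) = mex{0} = 1
So g(9) = 1.

1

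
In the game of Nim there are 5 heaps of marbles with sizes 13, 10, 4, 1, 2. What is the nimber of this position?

In binary:
  1101  (13)
  1010  (10)
  0100  (4)
  0001  (1)
  0010  (2)
  ----
  0000  (0)

0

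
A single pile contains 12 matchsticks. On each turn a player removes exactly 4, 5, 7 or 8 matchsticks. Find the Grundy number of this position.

0

Build the Grundy sequence with g(k) = mex{g(k−s) : s ∈ {4, 5, 7, 8}, s ≤ k}:
k:     0  1  2  3  4  5  6  7  8  9 10 11 12
g(k):  0  0  0  0  1  1  1  1  2  2  2  2  0
So g(12) = 0.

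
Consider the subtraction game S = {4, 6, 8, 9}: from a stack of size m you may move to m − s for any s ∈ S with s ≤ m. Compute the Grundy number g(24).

2

Grundy values for subtraction set {4, 6, 8, 9}:
k:     0  1  2  3  4  5  6  7  8  9 10 11 12 13 14 15 16 17 18 19 20 21 22 23 24
g(k):  0  0  0  0  1  1  1  1  2  2  2  2  3  0  0  0  0  1  1  1  1  2  2  2  2
So g(24) = 2.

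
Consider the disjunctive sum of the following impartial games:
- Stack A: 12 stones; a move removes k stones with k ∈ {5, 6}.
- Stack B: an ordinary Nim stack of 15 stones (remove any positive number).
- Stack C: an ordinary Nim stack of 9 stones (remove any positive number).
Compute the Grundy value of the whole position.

6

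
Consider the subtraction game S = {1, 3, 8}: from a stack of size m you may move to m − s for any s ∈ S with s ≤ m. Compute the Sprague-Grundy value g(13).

Build the Grundy sequence with g(k) = mex{g(k−s) : s ∈ {1, 3, 8}, s ≤ k}:
k:     0  1  2  3  4  5  6  7  8  9 10 11 12 13
g(k):  0  1  0  1  0  1  0  1  2  3  2  0  1  0
So g(13) = 0.

0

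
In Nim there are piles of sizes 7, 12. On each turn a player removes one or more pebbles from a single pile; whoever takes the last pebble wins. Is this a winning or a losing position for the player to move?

Winning position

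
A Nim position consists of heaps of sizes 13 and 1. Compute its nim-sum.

Write each in binary and XOR column by column:
  1101  (13)
  0001  (1)
  ----
  1100  (12)

12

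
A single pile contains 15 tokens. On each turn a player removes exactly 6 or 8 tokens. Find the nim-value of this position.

Compute g(0), g(1), … for moves {6, 8}:
k:     0  1  2  3  4  5  6  7  8  9 10 11 12 13 14 15
g(k):  0  0  0  0  0  0  1  1  1  1  1  1  2  2  0  0
So g(15) = 0.

0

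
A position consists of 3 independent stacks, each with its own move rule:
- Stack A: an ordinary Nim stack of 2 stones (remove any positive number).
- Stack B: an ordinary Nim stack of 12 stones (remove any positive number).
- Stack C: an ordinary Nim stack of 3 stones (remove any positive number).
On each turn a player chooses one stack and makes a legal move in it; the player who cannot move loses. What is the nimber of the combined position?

Stack A is a plain Nim stack of size 2, so its Grundy value is 2.
Stack B is a plain Nim stack of size 12, so its Grundy value is 12.
Stack C is a plain Nim stack of size 3, so its Grundy value is 3.
The value of a disjunctive sum is the nim-sum of the parts.
Combined value = 2 ⊕ 12 ⊕ 3 = 13.

13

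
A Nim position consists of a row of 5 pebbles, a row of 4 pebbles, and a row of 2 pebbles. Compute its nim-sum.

3

Nim-sum: 5 ^ 4 ^ 2 = 3.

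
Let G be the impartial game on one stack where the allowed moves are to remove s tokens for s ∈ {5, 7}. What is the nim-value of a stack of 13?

Grundy values for subtraction set {5, 7}:
k:     0  1  2  3  4  5  6  7  8  9 10 11 12 13
g(k):  0  0  0  0  0  1  1  1  1  1  2  2  0  0
So g(13) = 0.

0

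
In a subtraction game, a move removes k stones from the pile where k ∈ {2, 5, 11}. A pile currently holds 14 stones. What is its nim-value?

Grundy values for subtraction set {2, 5, 11}:
g(0) = mex{} = 0
g(1) = mex{} = 0
g(2) = mex{0} = 1
g(3) = mex{0} = 1
g(4) = mex{1} = 0
g(5) = mex{0,1} = 2
g(6) = mex{0} = 1
g(7) = mex{1,2} = 0
g(8) = mex{1} = 0
g(9) = mex{0} = 1
g(10) = mex{0,2} = 1
g(11) = mex{0,1} = 2
g(12) = mex{0,1} = 2
g(13) = mex{0,1,2} = 3
g(14) = mex{1,2} = 0
So g(14) = 0.

0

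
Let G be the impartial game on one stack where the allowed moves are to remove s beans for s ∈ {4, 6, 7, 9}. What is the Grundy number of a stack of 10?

Compute g(0), g(1), … for moves {4, 6, 7, 9}:
g(0) = mex{} = 0
g(1) = mex{} = 0
g(2) = mex{} = 0
g(3) = mex{} = 0
g(4) = mex{0} = 1
g(5) = mex{0} = 1
g(6) = mex{0} = 1
g(7) = mex{0} = 1
g(8) = mex{0,1} = 2
g(9) = mex{0,1} = 2
g(10) = mex{0,1} = 2
So g(10) = 2.

2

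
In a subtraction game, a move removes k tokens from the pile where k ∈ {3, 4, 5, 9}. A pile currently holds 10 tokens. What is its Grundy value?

3

Build the Grundy sequence with g(k) = mex{g(k−s) : s ∈ {3, 4, 5, 9}, s ≤ k}:
g(0) = mex{} = 0
g(1) = mex{} = 0
g(2) = mex{} = 0
g(3) = mex{0} = 1
g(4) = mex{0} = 1
g(5) = mex{0} = 1
g(6) = mex{0,1} = 2
g(7) = mex{0,1} = 2
g(8) = mex{1} = 0
g(9) = mex{0,1,2} = 3
g(10) = mex{0,1,2} = 3
So g(10) = 3.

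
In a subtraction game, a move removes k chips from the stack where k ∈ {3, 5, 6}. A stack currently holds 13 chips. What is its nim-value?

Compute g(0), g(1), … for moves {3, 5, 6}:
k:     0  1  2  3  4  5  6  7  8  9 10 11 12 13
g(k):  0  0  0  1  1  1  2  2  2  0  0  0  1  1
So g(13) = 1.

1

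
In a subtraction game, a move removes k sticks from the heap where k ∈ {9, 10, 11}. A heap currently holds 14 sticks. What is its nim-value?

1

Grundy values for subtraction set {9, 10, 11}:
k:     0  1  2  3  4  5  6  7  8  9 10 11 12 13 14
g(k):  0  0  0  0  0  0  0  0  0  1  1  1  1  1  1
So g(14) = 1.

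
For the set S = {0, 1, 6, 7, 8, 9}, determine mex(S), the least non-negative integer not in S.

2

The values 0, 1 are all present; 2 is the first non-negative integer missing from the set.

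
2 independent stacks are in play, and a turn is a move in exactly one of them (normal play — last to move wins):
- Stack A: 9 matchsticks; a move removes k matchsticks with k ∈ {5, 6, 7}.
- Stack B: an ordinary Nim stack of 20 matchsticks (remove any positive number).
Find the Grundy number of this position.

21

For stack A, compute g(0), g(1), … with moves {5, 6, 7}:
k:     0  1  2  3  4  5  6  7  8  9
g(k):  0  0  0  0  0  1  1  1  1  1
So g(9) = 1.
Stack B is a plain Nim stack of size 20, so its Grundy value is 20.
The value of a disjunctive sum is the nim-sum of the parts.
Combined value = 1 XOR 20 = 21.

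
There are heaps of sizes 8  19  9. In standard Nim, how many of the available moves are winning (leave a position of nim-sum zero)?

1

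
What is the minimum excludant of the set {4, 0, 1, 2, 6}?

3

The values 0, 1, 2 are all present; 3 is the first non-negative integer missing from the set.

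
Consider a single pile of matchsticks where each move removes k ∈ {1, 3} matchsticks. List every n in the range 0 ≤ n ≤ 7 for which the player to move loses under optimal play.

0, 2, 4, 6

Compute g(0), g(1), … for moves {1, 3}:
k:     0  1  2  3  4  5  6  7
g(k):  0  1  0  1  0  1  0  1
The P-positions (g = 0) in 0..7 are 0, 2, 4, 6.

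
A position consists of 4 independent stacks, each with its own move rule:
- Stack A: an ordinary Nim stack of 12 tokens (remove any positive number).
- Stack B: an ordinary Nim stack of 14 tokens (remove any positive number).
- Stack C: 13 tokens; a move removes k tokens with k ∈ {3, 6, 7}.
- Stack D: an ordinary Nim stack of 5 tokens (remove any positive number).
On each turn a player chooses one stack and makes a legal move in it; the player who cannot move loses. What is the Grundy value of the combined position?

6

Stack A is a plain Nim stack of size 12, so its Grundy value is 12.
Stack B is a plain Nim stack of size 14, so its Grundy value is 14.
Grundy values for stack C (subtraction set {3, 6, 7}):
g(0) = mex{} = 0
g(1) = mex{} = 0
g(2) = mex{} = 0
g(3) = mex{0} = 1
g(4) = mex{0} = 1
g(5) = mex{0} = 1
g(6) = mex{0,1} = 2
g(7) = mex{0,1} = 2
g(8) = mex{0,1} = 2
g(9) = mex{0,1,2} = 3
g(10) = mex{1,2} = 0
g(11) = mex{1,2} = 0
g(12) = mex{1,2,3} = 0
g(13) = mex{0,2} = 1
So g(13) = 1.
Stack D is a plain Nim stack of size 5, so its Grundy value is 5.
The value of a disjunctive sum is the nim-sum of the parts.
Combined value = 12 XOR 14 XOR 1 XOR 5 = 6.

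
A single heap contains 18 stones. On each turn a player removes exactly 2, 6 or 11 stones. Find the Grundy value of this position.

Grundy values for subtraction set {2, 6, 11}:
k:     0  1  2  3  4  5  6  7  8  9 10 11 12 13 14 15 16 17 18
g(k):  0  0  1  1  0  0  1  1  0  0  1  1  2  0  3  1  2  0  0
So g(18) = 0.

0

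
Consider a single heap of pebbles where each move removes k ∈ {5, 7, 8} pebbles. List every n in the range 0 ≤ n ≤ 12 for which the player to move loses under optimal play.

0, 1, 2, 3, 4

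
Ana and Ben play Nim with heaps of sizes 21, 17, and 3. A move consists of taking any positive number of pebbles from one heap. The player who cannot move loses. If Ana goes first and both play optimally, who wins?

Nim-sum: 21 XOR 17 XOR 3 = 7.
The nim-sum is 7 ≠ 0, so this is an N-position: the player to move can win; Ana has a winning move.

Ana wins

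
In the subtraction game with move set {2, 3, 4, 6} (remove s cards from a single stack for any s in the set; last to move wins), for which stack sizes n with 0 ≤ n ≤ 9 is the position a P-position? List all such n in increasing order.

0, 1, 8, 9

Compute g(0), g(1), … for moves {2, 3, 4, 6}:
k:     0  1  2  3  4  5  6  7  8  9
g(k):  0  0  1  1  2  2  3  3  0  0
The P-positions (g = 0) in 0..9 are 0, 1, 8, 9.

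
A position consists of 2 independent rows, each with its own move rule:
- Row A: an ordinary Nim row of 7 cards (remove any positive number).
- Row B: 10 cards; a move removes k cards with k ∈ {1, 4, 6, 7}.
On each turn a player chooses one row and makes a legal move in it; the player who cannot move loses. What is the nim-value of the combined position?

7

Row A is a plain Nim row of size 7, so its Grundy value is 7.
Grundy values for row B (subtraction set {1, 4, 6, 7}):
g(0) = mex{} = 0
g(1) = mex{0} = 1
g(2) = mex{1} = 0
g(3) = mex{0} = 1
g(4) = mex{0,1} = 2
g(5) = mex{1,2} = 0
g(6) = mex{0} = 1
g(7) = mex{0,1} = 2
g(8) = mex{0,1,2} = 3
g(9) = mex{0,1,3} = 2
g(10) = mex{1,2} = 0
So g(10) = 0.
By the Sprague-Grundy theorem, the Grundy value of a sum of independent games is the XOR of the component values.
Combined value = 7 XOR 0 = 7.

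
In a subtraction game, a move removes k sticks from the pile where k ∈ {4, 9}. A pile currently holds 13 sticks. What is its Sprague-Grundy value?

Build the Grundy sequence with g(k) = mex{g(k−s) : s ∈ {4, 9}, s ≤ k}:
g(0) = mex{} = 0
g(1) = mex{} = 0
g(2) = mex{} = 0
g(3) = mex{} = 0
g(4) = mex{0} = 1
g(5) = mex{0} = 1
g(6) = mex{0} = 1
g(7) = mex{0} = 1
g(8) = mex{1} = 0
g(9) = mex{0,1} = 2
g(10) = mex{0,1} = 2
g(11) = mex{0,1} = 2
g(12) = mex{0} = 1
g(13) = mex{1,2} = 0
So g(13) = 0.

0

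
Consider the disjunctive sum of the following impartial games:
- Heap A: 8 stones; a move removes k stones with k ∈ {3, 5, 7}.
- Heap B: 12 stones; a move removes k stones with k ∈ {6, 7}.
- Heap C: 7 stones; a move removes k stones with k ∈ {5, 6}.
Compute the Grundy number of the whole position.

1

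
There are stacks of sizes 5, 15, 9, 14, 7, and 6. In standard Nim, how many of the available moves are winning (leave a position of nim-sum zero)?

3

Compute the nim-sum pairwise:
5 XOR 15 = 10
10 XOR 9 = 3
3 XOR 14 = 13
13 XOR 7 = 10
10 XOR 6 = 12
The overall nim-sum is X = 12. A stack of size p has a winning move iff p XOR X < p (reduce it to p XOR X).
  5: 5 XOR 12 = 9 ≥ 5 — no move.
  15: 15 XOR 12 = 3 < 15 — winning move (to 3).
  9: 9 XOR 12 = 5 < 9 — winning move (to 5).
  14: 14 XOR 12 = 2 < 14 — winning move (to 2).
  7: 7 XOR 12 = 11 ≥ 7 — no move.
  6: 6 XOR 12 = 10 ≥ 6 — no move.
That gives 3 winning moves.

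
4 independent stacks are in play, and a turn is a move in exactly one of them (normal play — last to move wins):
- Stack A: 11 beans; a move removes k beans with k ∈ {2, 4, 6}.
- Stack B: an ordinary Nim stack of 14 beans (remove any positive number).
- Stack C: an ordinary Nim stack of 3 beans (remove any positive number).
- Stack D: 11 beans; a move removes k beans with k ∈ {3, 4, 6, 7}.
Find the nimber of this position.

12

For stack A, compute g(0), g(1), … with moves {2, 4, 6}:
k:     0  1  2  3  4  5  6  7  8  9 10 11
g(k):  0  0  1  1  2  2  3  3  0  0  1  1
So g(11) = 1.
Stack B is a plain Nim stack of size 14, so its Grundy value is 14.
Stack C is a plain Nim stack of size 3, so its Grundy value is 3.
Grundy values for stack D (subtraction set {3, 4, 6, 7}):
g(0) = mex{} = 0
g(1) = mex{} = 0
g(2) = mex{} = 0
g(3) = mex{0} = 1
g(4) = mex{0} = 1
g(5) = mex{0} = 1
g(6) = mex{0,1} = 2
g(7) = mex{0,1} = 2
g(8) = mex{0,1} = 2
g(9) = mex{0,1,2} = 3
g(10) = mex{1,2} = 0
g(11) = mex{1,2} = 0
So g(11) = 0.
The value of a disjunctive sum is the nim-sum of the parts.
Combined value = 1 ⊕ 14 ⊕ 3 ⊕ 0 = 12.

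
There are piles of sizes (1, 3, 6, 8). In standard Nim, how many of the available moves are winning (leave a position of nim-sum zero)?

In binary:
  0001  (1)
  0011  (3)
  0110  (6)
  1000  (8)
  ----
  1100  (12)
The overall nim-sum is X = 12. A pile of size p has a winning move iff p XOR X < p (reduce it to p XOR X).
  1: 1 XOR 12 = 13 ≥ 1 — no move.
  3: 3 XOR 12 = 15 ≥ 3 — no move.
  6: 6 XOR 12 = 10 ≥ 6 — no move.
  8: 8 XOR 12 = 4 < 8 — winning move (to 4).
That gives 1 winning move.

1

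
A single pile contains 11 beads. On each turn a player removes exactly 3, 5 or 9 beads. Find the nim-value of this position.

1

Compute g(0), g(1), … for moves {3, 5, 9}:
k:     0  1  2  3  4  5  6  7  8  9 10 11
g(k):  0  0  0  1  1  1  2  2  0  3  3  1
So g(11) = 1.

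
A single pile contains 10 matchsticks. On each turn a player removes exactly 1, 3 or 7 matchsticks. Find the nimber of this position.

0

Compute g(0), g(1), … for moves {1, 3, 7}:
k:     0  1  2  3  4  5  6  7  8  9 10
g(k):  0  1  0  1  0  1  0  1  0  1  0
So g(10) = 0.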